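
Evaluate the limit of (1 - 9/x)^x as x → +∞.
As x → +∞: this is the defining limit (1 - 9/x)^x → e^(-9).
Limit = e^(-9).

Final answer: e^(-9)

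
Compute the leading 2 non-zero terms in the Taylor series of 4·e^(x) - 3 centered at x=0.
4·x + 1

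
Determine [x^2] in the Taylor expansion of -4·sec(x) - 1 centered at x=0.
Expand to order 2: -4·sec(x) - 1 = -2·x^2 - 5 + O(x^3).
The coefficient of x^2 is -2.

Final answer: -2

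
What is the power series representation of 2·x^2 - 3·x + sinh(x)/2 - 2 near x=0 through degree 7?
x^7/10080 + x^5/240 + x^3/12 + 2·x^2 - 5·x/2 - 2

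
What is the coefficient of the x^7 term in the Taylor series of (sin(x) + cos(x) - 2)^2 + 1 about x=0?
Expand to order 7: (sin(x) + cos(x) - 2)^2 + 1 = -31·x^7/1260 + x^6/180 + 7·x^5/30 - x^4/6 - 2·x^3/3 + 2·x^2 - 2·x + 2 + O(x^8).
The coefficient of x^7 is -31/1260.

Final answer: -31/1260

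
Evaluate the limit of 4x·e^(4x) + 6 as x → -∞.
The product is a 0·∞ indeterminate form at x → -∞.
Rewrite the product as 4x / e^(-4x) (an ∞/∞ form) and apply L'Hôpital, or use the standard hierarchy e^(4|x|) ≫ |x| as x → -∞.
The indeterminate product → 0, so the limit = 6.

Final answer: 6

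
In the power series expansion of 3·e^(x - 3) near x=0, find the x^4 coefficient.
Expand to order 4: 3·e^(x - 3) = x^4·e^(-3)/8 + x^3·e^(-3)/2 + 3·x^2·e^(-3)/2 + 3·x·e^(-3) + 3·e^(-3) + O(x^5).
The coefficient of x^4 is e^(-3)/8.

Final answer: e^(-3)/8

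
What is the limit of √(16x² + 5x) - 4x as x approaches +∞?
As x → +∞: multiply by the conjugate to get (5x)/(√(16x²+5x)+4x); the denominator ~ 8x, so the limit is 5/8.
Limit = 5/8.

Final answer: 5/8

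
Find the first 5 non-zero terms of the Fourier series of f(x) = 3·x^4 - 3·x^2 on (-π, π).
(156 - 24·π^2)·cos(x) + (-12 + 6·π^2)·cos(2·x) + (28/9 - 8·π^2/3)·cos(3·x) + (-21/16 + 3·π^2/2)·cos(4·x) - π^2 + 3·π^4/5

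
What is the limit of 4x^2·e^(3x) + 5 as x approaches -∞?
The product is a 0·∞ indeterminate form at x → -∞.
Rewrite the product as 4x^2 / e^(-3x) (an ∞/∞ form) and apply L'Hôpital, or use the standard hierarchy e^(3|x|) ≫ |x^2| as x → -∞.
The indeterminate product → 0, so the limit = 5.

Final answer: 5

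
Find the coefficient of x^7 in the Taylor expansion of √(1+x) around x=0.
Expand to order 7: √(1+x) = 33·x^7/2048 - 21·x^6/1024 + 7·x^5/256 - 5·x^4/128 + x^3/16 - x^2/8 + x/2 + 1 + O(x^8).
The coefficient of x^7 is 33/2048.

Final answer: 33/2048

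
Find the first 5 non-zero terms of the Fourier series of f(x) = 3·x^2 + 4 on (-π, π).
-12·cos(x) + 3·cos(2·x) - 4·cos(3·x)/3 + 3·cos(4·x)/4 + 4 + π^2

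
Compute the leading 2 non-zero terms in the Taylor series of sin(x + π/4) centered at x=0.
√(2)·x/2 + √(2)/2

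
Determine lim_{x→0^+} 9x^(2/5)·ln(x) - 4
The product is a 0·∞ indeterminate form at x → 0⁺.
Rewrite the product as 9·ln(x) / x^(-2/5) and apply L'Hôpital, or use the standard hierarchy x^(-2/5) ≫ |ln x| as x → 0⁺.
The indeterminate product → 0, so the limit = -4.

Final answer: -4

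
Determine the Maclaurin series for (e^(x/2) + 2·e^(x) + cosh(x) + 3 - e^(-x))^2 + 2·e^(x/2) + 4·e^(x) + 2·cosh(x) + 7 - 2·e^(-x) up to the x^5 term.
1021·x^5/480 + 587·x^4/96 + 91·x^3/6 + 28·x^2 + 49·x + 49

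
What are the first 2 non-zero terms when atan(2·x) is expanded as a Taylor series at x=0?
-8·x^3/3 + 2·x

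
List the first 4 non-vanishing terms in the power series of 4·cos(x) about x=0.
-x^6/180 + x^4/6 - 2·x^2 + 4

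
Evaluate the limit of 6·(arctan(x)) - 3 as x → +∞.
Evaluate the dominant behaviour as x → +∞; each term tends to a finite value or vanishes.
Limit = -3 + 3·π.

Final answer: -3 + 3·π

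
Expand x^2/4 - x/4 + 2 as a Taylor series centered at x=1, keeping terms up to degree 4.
2 + (x - 1)/4 + (x - 1)^2/4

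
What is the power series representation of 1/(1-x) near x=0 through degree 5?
x^5 + x^4 + x^3 + x^2 + x + 1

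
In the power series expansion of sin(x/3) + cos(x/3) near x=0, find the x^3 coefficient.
Expand to order 3: sin(x/3) + cos(x/3) = -x^3/162 - x^2/18 + x/3 + 1 + O(x^4).
The coefficient of x^3 is -1/162.

Final answer: -1/162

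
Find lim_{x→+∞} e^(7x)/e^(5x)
This is an ∞/∞ indeterminate form as x → +∞.
Rewrite e^(7x)/e^(5x) = e^((7−5)x) = e^(2x); the exponent coefficient is 2 > 0 so e^(2x) → ∞.
Limit = ∞.

Final answer: ∞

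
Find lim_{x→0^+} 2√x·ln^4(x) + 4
The product is a 0·∞ indeterminate form at x → 0⁺.
Rewrite the product as 2·ln^4(x) / x^(-1/2) and apply L'Hôpital, or use the standard hierarchy x^(-1/2) ≫ |ln x|^4 as x → 0⁺.
The indeterminate product → 0, so the limit = 4.

Final answer: 4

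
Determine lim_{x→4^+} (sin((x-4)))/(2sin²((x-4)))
Both numerator and denominator → 0 as x → 4^+; this is a 0/0 indeterminate form.
Expand each to leading order near x = 4: numerator ~ (x - 4), denominator ~ 2·(x - 4)^2.
The limit of the ratio is ∞.

Final answer: ∞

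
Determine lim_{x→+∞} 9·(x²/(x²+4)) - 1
Evaluate the dominant behaviour as x → +∞; each term tends to a finite value or vanishes.
Limit = 8.

Final answer: 8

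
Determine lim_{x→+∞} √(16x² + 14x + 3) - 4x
As x → +∞: multiply by the conjugate to get (14x+3)/(√(16x²+14x+3)+4x); the denominator ~ 8x, so the limit is 14/8 = 7/4.
Limit = 7/4.

Final answer: 7/4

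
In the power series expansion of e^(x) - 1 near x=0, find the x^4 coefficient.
Expand to order 4: e^(x) - 1 = x^4/24 + x^3/6 + x^2/2 + x + O(x^5).
The coefficient of x^4 is 1/24.

Final answer: 1/24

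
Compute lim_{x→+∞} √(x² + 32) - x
This is an ∞ − ∞ indeterminate form.
Multiply and divide by the conjugate √(x²+32) + x; the x² terms cancel, leaving 32/(√(x²+32)+x) → 0.
Limit = 0.

Final answer: 0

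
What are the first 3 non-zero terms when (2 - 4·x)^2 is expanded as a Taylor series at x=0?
16·x^2 - 16·x + 4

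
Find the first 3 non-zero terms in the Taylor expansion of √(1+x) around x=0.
-x^2/8 + x/2 + 1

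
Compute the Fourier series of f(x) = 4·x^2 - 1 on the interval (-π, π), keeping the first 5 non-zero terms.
-16·cos(x) + 4·cos(2·x) - 16·cos(3·x)/9 + cos(4·x) - 1 + 4·π^2/3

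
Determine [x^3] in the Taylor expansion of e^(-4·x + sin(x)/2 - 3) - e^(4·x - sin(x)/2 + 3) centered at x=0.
Expand to order 3: e^(-4·x + sin(x)/2 - 3) - e^(4·x - sin(x)/2 + 3) = x^3·(-347·e^(3)/48 - 347·e^(-3)/48) + x^2·(-49·e^(3)/8 + 49·e^(-3)/8) + x·(-7·e^(3)/2 - 7·e^(-3)/2) - e^(3) + e^(-3) + O(x^4).
The coefficient of x^3 is -347·e^(3)/48 - 347·e^(-3)/48.

Final answer: -347·e^(3)/48 - 347·e^(-3)/48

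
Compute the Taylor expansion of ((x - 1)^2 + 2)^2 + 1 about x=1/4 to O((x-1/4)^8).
1937/256 - 123·(x - 1/4)/16 + 59·(x - 1/4)^2/8 - 3·(x - 1/4)^3 + (x - 1/4)^4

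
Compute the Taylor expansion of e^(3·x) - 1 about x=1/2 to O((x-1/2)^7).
-1 + e^(3/2) + 3·e^(3/2)·(x - 1/2) + 9·e^(3/2)·(x - 1/2)^2/2 + 9·e^(3/2)·(x - 1/2)^3/2 + 27·e^(3/2)·(x - 1/2)^4/8 + 81·e^(3/2)·(x - 1/2)^5/40 + 81·e^(3/2)·(x - 1/2)^6/80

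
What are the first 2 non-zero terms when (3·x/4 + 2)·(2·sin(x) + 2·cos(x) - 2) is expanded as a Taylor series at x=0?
-x^2/2 + 4·x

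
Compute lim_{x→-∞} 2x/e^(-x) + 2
The quotient is an ∞/∞ indeterminate form as x → -∞.
Compare growth rates of the dominant terms (exponentials ≫ polynomials ≫ logarithms), or apply L'Hôpital's rule; the quotient → 0.
Adding the constant: 0 + 2 = 2. Limit = 2.

Final answer: 2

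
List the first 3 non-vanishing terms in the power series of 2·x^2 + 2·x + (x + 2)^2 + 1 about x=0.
3·x^2 + 6·x + 5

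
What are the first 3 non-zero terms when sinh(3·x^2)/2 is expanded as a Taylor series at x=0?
81·x^10/80 + 9·x^6/4 + 3·x^2/2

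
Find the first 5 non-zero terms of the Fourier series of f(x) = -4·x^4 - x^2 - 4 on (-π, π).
(-188 + 32·π^2)·cos(x) + (11 - 8·π^2)·cos(2·x) + (-52/27 + 32·π^2/9)·cos(3·x) + (1/2 - 2·π^2)·cos(4·x) - 4·π^4/5 - 4 - π^2/3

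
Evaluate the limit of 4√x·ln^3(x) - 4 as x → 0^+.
The product is a 0·∞ indeterminate form at x → 0⁺.
Rewrite the product as 4·ln^3(x) / x^(-1/2) and apply L'Hôpital, or use the standard hierarchy x^(-1/2) ≫ |ln x|^3 as x → 0⁺.
The indeterminate product → 0, so the limit = -4.

Final answer: -4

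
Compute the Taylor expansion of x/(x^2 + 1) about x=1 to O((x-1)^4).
1/2 - (x - 1)^2/4 + (x - 1)^3/4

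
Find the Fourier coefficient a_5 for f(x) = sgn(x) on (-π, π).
a_5 = (1/π) ∫_{-π}^{π} f(x)·cos(5x) dx.
Evaluate the integral (use parity and integration by parts as needed): a_5 = 0.

Final answer: 0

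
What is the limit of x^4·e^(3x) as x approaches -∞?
This is a 0·∞ indeterminate form at x → -∞.
Rewrite the product as x^4 / e^(-3x) (an ∞/∞ form) and apply L'Hôpital, or use the standard hierarchy e^(3|x|) ≫ |x^4| as x → -∞.
The indeterminate product → 0, so the limit = 0.

Final answer: 0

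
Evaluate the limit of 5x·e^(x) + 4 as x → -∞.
The product is a 0·∞ indeterminate form at x → -∞.
Rewrite the product as 5x / e^(-x) (an ∞/∞ form) and apply L'Hôpital, or use the standard hierarchy e^(|x|) ≫ |x| as x → -∞.
The indeterminate product → 0, so the limit = 4.

Final answer: 4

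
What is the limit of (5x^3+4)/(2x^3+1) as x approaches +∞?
This is an ∞/∞ indeterminate form as x → +∞.
Divide numerator and denominator by x^3 and let the lower-order terms vanish; the leading terms give 5/2.
Limit = 5/2.

Final answer: 5/2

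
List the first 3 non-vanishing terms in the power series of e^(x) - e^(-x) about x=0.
x^5/60 + x^3/3 + 2·x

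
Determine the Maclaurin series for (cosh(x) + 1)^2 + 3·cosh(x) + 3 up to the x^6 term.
37·x^6/720 + 13·x^4/24 + 7·x^2/2 + 10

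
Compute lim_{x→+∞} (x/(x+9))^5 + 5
As x → +∞: x/(x+9) = 1/(1 + 9/x) → 1, and the 5th power of a limit-1 base also → 1; with the additive constant, 1 + 5 = 6.
Limit = 6.

Final answer: 6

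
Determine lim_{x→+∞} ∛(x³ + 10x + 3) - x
This is an ∞ − ∞ indeterminate form.
Multiply by (A² + AB + B²)/(A² + AB + B²) where A = ∛(x³+10x + 3), B = x to use A³ − B³ = (A−B)(A²+AB+B²); the x³ terms cancel, leaving (10x + 3)/(A²+AB+B²) with denominator ~ 3x², so the limit is 0.
Limit = 0.

Final answer: 0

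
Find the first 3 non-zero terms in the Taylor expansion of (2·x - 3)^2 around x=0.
4·x^2 - 12·x + 9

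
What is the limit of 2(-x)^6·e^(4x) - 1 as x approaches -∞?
The product is a 0·∞ indeterminate form at x → -∞.
Rewrite the product as 2(-x)^6 / e^(-4x) (an ∞/∞ form) and apply L'Hôpital, or use the standard hierarchy e^(4|x|) ≫ |(-x)^6| as x → -∞.
The indeterminate product → 0, so the limit = -1.

Final answer: -1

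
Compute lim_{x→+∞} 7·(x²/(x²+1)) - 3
Evaluate the dominant behaviour as x → +∞; each term tends to a finite value or vanishes.
Limit = 4.

Final answer: 4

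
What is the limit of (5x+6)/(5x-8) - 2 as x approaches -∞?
Evaluate the dominant behaviour as x → -∞; each term tends to a finite value or vanishes.
Limit = -1.

Final answer: -1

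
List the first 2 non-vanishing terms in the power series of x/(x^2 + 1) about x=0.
-x^3 + x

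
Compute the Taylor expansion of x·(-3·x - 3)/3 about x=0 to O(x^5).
-x^2 - x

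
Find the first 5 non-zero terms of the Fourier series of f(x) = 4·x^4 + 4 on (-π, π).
(192 - 32·π^2)·cos(x) + (-12 + 8·π^2)·cos(2·x) + (64/27 - 32·π^2/9)·cos(3·x) + (-3/4 + 2·π^2)·cos(4·x) + 4 + 4·π^4/5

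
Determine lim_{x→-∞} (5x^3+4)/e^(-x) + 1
The quotient is an ∞/∞ indeterminate form as x → -∞.
Compare growth rates of the dominant terms (exponentials ≫ polynomials ≫ logarithms), or apply L'Hôpital's rule; the quotient → 0.
Adding the constant: 0 + 1 = 1. Limit = 1.

Final answer: 1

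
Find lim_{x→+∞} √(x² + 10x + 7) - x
As x → +∞: multiply by the conjugate to get (10x+7)/(√(x²+10x+7)+x); the denominator ~ 2x, so the limit is 10/2 = 5.
Limit = 5.

Final answer: 5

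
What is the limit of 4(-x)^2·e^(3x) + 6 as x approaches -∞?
The product is a 0·∞ indeterminate form at x → -∞.
Rewrite the product as 4(-x)^2 / e^(-3x) (an ∞/∞ form) and apply L'Hôpital, or use the standard hierarchy e^(3|x|) ≫ |(-x)^2| as x → -∞.
The indeterminate product → 0, so the limit = 6.

Final answer: 6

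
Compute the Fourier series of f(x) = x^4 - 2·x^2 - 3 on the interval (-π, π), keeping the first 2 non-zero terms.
(56 - 8·π^2)·cos(x) - 2·π^2/3 - 3 + π^4/5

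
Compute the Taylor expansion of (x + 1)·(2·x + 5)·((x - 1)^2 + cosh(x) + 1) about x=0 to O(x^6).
7·x^5/24 + 77·x^4/24 + 13·x^3/2 - x^2/2 + 11·x + 15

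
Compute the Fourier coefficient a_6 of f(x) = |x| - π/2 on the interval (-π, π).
a_6 = (1/π) ∫_{-π}^{π} f(x)·cos(6x) dx.
Evaluate the integral (use parity and integration by parts as needed): a_6 = 0.

Final answer: 0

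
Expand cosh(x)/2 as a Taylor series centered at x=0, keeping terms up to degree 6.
x^6/1440 + x^4/48 + x^2/4 + 1/2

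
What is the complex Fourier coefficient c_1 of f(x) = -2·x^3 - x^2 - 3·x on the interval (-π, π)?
Compute the real Fourier coefficients first: a_1 = 4, b_1 = 18 - 4·π^2.
Then c_1 = (a_1 − i·b_1)/2 = 2 - 9·i + 2·i·π^2.

Final answer: 2 - 9·i + 2·i·π^2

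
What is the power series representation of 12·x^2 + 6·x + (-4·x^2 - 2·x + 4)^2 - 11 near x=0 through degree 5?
16·x^4 + 16·x^3 - 16·x^2 - 10·x + 5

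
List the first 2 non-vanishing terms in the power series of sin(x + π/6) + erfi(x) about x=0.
x·(√(3)/2 + 2/√(π)) + 1/2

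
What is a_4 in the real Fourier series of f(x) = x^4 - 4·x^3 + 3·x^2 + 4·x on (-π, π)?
a_4 = (1/π) ∫_{-π}^{π} f(x)·cos(4x) dx.
Evaluate the integral (use parity and integration by parts as needed): a_4 = 9/16 + π^2/2.

Final answer: 9/16 + π^2/2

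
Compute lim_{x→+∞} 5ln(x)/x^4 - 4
The quotient is an ∞/∞ indeterminate form as x → +∞.
The polynomial denominator x^4 dominates the logarithmic numerator (any positive power of x ≫ ln(x) as x → ∞), so the quotient → 0.
Adding the constant: 0 - 4 = -4. Limit = -4.

Final answer: -4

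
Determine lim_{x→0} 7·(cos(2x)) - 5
Direct substitution at x = 0 gives 2.

Final answer: 2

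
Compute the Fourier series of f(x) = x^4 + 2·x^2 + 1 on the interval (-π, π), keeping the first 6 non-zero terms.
(40 - 8·π^2)·cos(x) + (-1 + 2·π^2)·cos(2·x) + (-8·π^2/9 - 8/27)·cos(3·x) + (5/16 + π^2/2)·cos(4·x) + (-8·π^2/25 - 152/625)·cos(5·x) + 1 + 2·π^2/3 + π^4/5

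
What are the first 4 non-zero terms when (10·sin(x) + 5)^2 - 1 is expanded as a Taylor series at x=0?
-50·x^3/3 + 100·x^2 + 100·x + 24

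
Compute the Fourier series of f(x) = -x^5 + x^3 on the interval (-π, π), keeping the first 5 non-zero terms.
(-252 - 2·π^4 + 42·π^2)·sin(x) + (-6·π^2 + 9 + π^4)·sin(2·x) + (-2·π^4/3 - 116/81 + 58·π^2/27)·sin(3·x) + (-9·π^2/8 + 27/64 + π^4/2)·sin(4·x) + (-2·π^4/5 - 108/625 + 18·π^2/25)·sin(5·x)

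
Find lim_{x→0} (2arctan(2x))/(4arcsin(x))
Both numerator and denominator → 0 as x → 0; this is a 0/0 indeterminate form.
Expand each to leading order near x = 0: numerator ~ 4·x, denominator ~ 4·x.
The limit of the ratio is 1.

Final answer: 1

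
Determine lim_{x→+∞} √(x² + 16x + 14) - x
This is an ∞ − ∞ indeterminate form.
Multiply and divide by the conjugate √(x²+16x + 14) + x; the x² terms cancel, leaving (16x + 14)/(√(x²+16x + 14)+x) → 16/2 = 8.
Limit = 8.

Final answer: 8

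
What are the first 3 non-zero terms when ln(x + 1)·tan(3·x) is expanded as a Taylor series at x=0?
10·x^4 - 3·x^3/2 + 3·x^2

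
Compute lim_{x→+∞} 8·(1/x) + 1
Evaluate the dominant behaviour as x → +∞; each term tends to a finite value or vanishes.
Limit = 1.

Final answer: 1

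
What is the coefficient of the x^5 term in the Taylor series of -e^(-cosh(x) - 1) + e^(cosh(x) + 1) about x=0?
Expand to order 5: -e^(-cosh(x) - 1) + e^(cosh(x) + 1) = x^4·(-e^(-2)/12 + e^(2)/6) + x^2·(e^(-2)/2 + e^(2)/2) - e^(-2) + e^(2) + O(x^6).
The coefficient of x^5 is 0.

Final answer: 0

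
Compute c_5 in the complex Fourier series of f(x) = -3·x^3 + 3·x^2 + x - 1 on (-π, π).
Compute the real Fourier coefficients first: a_5 = -12/25, b_5 = 86/125 - 6·π^2/5.
Then c_5 = (a_5 − i·b_5)/2 = -6/25 - 43·i/125 + 3·i·π^2/5.

Final answer: -6/25 - 43·i/125 + 3·i·π^2/5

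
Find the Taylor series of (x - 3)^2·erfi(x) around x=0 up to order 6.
-6·x^6/(5·√(π)) + 37·x^5/(15·√(π)) - 4·x^4/√(π) + 8·x^3/√(π) - 12·x^2/√(π) + 18·x/√(π)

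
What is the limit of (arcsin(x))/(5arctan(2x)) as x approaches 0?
Both numerator and denominator → 0 as x → 0; this is a 0/0 indeterminate form.
Expand each to leading order near x = 0: numerator ~ x, denominator ~ 10·x.
The limit of the ratio is 1/10.

Final answer: 1/10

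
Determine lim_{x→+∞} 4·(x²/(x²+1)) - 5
Evaluate the dominant behaviour as x → +∞; each term tends to a finite value or vanishes.
Limit = -1.

Final answer: -1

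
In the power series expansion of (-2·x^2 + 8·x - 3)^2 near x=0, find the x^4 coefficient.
Expand to order 4: (-2·x^2 + 8·x - 3)^2 = 4·x^4 - 32·x^3 + 76·x^2 - 48·x + 9 + O(x^5).
The coefficient of x^4 is 4.

Final answer: 4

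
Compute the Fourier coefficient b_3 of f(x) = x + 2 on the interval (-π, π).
b_3 = (1/π) ∫_{-π}^{π} f(x)·sin(3x) dx.
Evaluate the integral (use parity and integration by parts as needed): b_3 = 2/3.

Final answer: 2/3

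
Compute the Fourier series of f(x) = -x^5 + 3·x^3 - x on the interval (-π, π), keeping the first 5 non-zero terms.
(-278 - 2·π^4 + 46·π^2)·sin(x) + (-8·π^2 + 13 + π^4)·sin(2·x) + (-2·π^4/3 - 242/81 + 94·π^2/27)·sin(3·x) + (-17·π^2/8 + 83/64 + π^4/2)·sin(4·x) + (-2·π^4/5 - 478/625 + 38·π^2/25)·sin(5·x)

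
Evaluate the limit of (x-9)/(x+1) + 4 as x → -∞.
Evaluate the dominant behaviour as x → -∞; each term tends to a finite value or vanishes.
Limit = 5.

Final answer: 5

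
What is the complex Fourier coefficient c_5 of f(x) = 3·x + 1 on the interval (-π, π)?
Compute the real Fourier coefficients first: a_5 = 0, b_5 = 6/5.
Then c_5 = (a_5 − i·b_5)/2 = -3·i/5.

Final answer: -3·i/5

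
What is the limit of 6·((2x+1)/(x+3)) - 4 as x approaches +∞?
Evaluate the dominant behaviour as x → +∞; each term tends to a finite value or vanishes.
Limit = 8.

Final answer: 8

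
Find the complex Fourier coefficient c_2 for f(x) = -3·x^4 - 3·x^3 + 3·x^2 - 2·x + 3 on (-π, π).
Compute the real Fourier coefficients first: a_2 = 12 - 6·π^2, b_2 = -5/2 + 3·π^2.
Then c_2 = (a_2 − i·b_2)/2 = -3·π^2 + 6 - 3·i·π^2/2 + 5·i/4.

Final answer: -3·π^2 + 6 - 3·i·π^2/2 + 5·i/4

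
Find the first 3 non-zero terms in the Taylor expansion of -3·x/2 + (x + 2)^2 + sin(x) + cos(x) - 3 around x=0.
x^2/2 + 7·x/2 + 2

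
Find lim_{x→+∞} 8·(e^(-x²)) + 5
Evaluate the dominant behaviour as x → +∞; each term tends to a finite value or vanishes.
Limit = 5.

Final answer: 5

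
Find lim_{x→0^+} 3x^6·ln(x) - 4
The product is a 0·∞ indeterminate form at x → 0⁺.
Rewrite the product as 3·ln(x) / x^(-6) and apply L'Hôpital, or use the standard hierarchy x^(-6) ≫ |ln x| as x → 0⁺.
The indeterminate product → 0, so the limit = -4.

Final answer: -4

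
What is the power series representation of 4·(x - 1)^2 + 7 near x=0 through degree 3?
4·x^2 - 8·x + 11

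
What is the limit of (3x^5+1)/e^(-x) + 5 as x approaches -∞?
The quotient is an ∞/∞ indeterminate form as x → -∞.
Compare growth rates of the dominant terms (exponentials ≫ polynomials ≫ logarithms), or apply L'Hôpital's rule; the quotient → 0.
Adding the constant: 0 + 5 = 5. Limit = 5.

Final answer: 5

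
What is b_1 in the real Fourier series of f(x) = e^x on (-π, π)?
b_1 = (1/π) ∫_{-π}^{π} f(x)·sin(1x) dx.
Evaluate the integral (use parity and integration by parts as needed): b_1 = (-1 + e^(2·π))·e^(-π)/(2·π).

Final answer: (-1 + e^(2·π))·e^(-π)/(2·π)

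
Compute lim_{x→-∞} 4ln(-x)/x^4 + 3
The quotient is an ∞/∞ indeterminate form as x → -∞.
Compare growth rates of the dominant terms (exponentials ≫ polynomials ≫ logarithms), or apply L'Hôpital's rule; the quotient → 0.
Adding the constant: 0 + 3 = 3. Limit = 3.

Final answer: 3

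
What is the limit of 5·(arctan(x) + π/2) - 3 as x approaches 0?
Direct substitution at x = 0 gives -3 + 5·π/2.

Final answer: -3 + 5·π/2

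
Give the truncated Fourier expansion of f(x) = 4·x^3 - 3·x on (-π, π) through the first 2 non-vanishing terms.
(-54 + 8·π^2)·sin(x) + (9 - 4·π^2)·sin(2·x)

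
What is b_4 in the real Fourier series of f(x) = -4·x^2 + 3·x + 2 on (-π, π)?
b_4 = (1/π) ∫_{-π}^{π} f(x)·sin(4x) dx.
Evaluate the integral (use parity and integration by parts as needed): b_4 = -3/2.

Final answer: -3/2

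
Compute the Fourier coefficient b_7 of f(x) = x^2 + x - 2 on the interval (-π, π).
b_7 = (1/π) ∫_{-π}^{π} f(x)·sin(7x) dx.
Evaluate the integral (use parity and integration by parts as needed): b_7 = 2/7.

Final answer: 2/7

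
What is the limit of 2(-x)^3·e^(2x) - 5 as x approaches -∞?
The product is a 0·∞ indeterminate form at x → -∞.
Rewrite the product as 2(-x)^3 / e^(-2x) (an ∞/∞ form) and apply L'Hôpital, or use the standard hierarchy e^(2|x|) ≫ |(-x)^3| as x → -∞.
The indeterminate product → 0, so the limit = -5.

Final answer: -5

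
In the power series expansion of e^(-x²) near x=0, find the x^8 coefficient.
Expand to order 8: e^(-x²) = x^8/24 - x^6/6 + x^4/2 - x^2 + 1 + O(x^9).
The coefficient of x^8 is 1/24.

Final answer: 1/24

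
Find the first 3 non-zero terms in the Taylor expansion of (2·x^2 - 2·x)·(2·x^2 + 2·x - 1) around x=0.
4·x^4 - 6·x^2 + 2·x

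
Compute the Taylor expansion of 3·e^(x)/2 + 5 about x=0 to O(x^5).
x^4/16 + x^3/4 + 3·x^2/4 + 3·x/2 + 13/2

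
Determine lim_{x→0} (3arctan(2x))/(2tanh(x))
Both numerator and denominator → 0 as x → 0; this is a 0/0 indeterminate form.
Expand each to leading order near x = 0: numerator ~ 6·x, denominator ~ 2·x.
The limit of the ratio is 3.

Final answer: 3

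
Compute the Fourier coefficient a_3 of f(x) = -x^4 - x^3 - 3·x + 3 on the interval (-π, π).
a_3 = (1/π) ∫_{-π}^{π} f(x)·cos(3x) dx.
Evaluate the integral (use parity and integration by parts as needed): a_3 = -16/27 + 8·π^2/9.

Final answer: -16/27 + 8·π^2/9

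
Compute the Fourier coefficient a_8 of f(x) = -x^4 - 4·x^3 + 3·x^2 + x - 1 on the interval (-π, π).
a_8 = (1/π) ∫_{-π}^{π} f(x)·cos(8x) dx.
Evaluate the integral (use parity and integration by parts as needed): a_8 = 51/256 - π^2/8.

Final answer: 51/256 - π^2/8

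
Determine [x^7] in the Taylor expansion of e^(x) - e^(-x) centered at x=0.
Expand to order 7: e^(x) - e^(-x) = x^7/2520 + x^5/60 + x^3/3 + 2·x + O(x^8).
The coefficient of x^7 is 1/2520.

Final answer: 1/2520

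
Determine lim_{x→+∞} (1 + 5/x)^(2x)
As x → +∞: write (1 + 5/x)^(2x) = ((1 + 5/x)^x)^2 → (e^5)^2 = e^10.
Limit = e^(10).

Final answer: e^(10)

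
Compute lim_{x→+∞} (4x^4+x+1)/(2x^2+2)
This is an ∞/∞ indeterminate form as x → +∞.
Divide numerator and denominator by x^4 and let the lower-order terms vanish; the numerator's degree 4 exceeds the denominator's degree 2, so the quotient diverges.
Limit = ∞.

Final answer: ∞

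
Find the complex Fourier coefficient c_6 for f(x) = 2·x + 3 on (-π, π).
Compute the real Fourier coefficients first: a_6 = 0, b_6 = -2/3.
Then c_6 = (a_6 − i·b_6)/2 = i/3.

Final answer: i/3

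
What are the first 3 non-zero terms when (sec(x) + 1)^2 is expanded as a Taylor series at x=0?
13·x^4/12 + 2·x^2 + 4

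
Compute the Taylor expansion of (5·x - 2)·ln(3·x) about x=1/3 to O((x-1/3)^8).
-(x - 1/3) + 33·(x - 1/3)^2/2 - 51·(x - 1/3)^3/2 + 207·(x - 1/3)^4/4 - 2349·(x - 1/3)^5/20 + 567·(x - 1/3)^6/2 - 9963·(x - 1/3)^7/14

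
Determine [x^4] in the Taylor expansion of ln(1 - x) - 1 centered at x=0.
Expand to order 4: ln(1 - x) - 1 = -x^4/4 - x^3/3 - x^2/2 - x - 1 + O(x^5).
The coefficient of x^4 is -1/4.

Final answer: -1/4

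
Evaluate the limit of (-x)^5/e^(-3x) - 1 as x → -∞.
The quotient is an ∞/∞ indeterminate form as x → -∞.
Compare growth rates of the dominant terms (exponentials ≫ polynomials ≫ logarithms), or apply L'Hôpital's rule; the quotient → 0.
Adding the constant: 0 - 1 = -1. Limit = -1.

Final answer: -1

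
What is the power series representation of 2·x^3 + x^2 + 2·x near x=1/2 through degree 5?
3/2 + 9·(x - 1/2)/2 + 4·(x - 1/2)^2 + 2·(x - 1/2)^3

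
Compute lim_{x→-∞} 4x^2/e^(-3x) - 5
The quotient is an ∞/∞ indeterminate form as x → -∞.
Compare growth rates of the dominant terms (exponentials ≫ polynomials ≫ logarithms), or apply L'Hôpital's rule; the quotient → 0.
Adding the constant: 0 - 5 = -5. Limit = -5.

Final answer: -5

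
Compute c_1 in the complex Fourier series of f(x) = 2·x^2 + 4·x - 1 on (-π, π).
Compute the real Fourier coefficients first: a_1 = -8, b_1 = 8.
Then c_1 = (a_1 − i·b_1)/2 = -4 - 4·i.

Final answer: -4 - 4·i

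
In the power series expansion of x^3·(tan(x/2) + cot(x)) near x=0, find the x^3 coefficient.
Expand to order 3: x^3·(tan(x/2) + cot(x)) = x^2 + O(x^4).
The coefficient of x^3 is 0.

Final answer: 0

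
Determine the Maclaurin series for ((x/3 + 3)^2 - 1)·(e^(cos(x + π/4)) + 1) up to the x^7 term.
x^7·(113·e^(√(2)/2)/8640 + 97·√(2)·e^(√(2)/2)/1440) + x^6·(-7·e^(√(2)/2)/864 + 451·√(2)·e^(√(2)/2)/4320) + x^5·(-47·e^(√(2)/2)/144 - 11·√(2)·e^(√(2)/2)/54) + x^4·(-5·√(2)·e^(√(2)/2)/18 + 4·e^(√(2)/2)/9) + x^3·(-2·√(2)·e^(√(2)/2)/9 + 5·e^(√(2)/2)/2) + x^2·(-3·√(2)·e^(√(2)/2) + 1/9 + 19·e^(√(2)/2)/9) + x·(-4·√(2)·e^(√(2)/2) + 2 + 2·e^(√(2)/2)) + 8 + 8·e^(√(2)/2)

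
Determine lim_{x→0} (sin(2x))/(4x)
Both numerator and denominator → 0 as x → 0; this is a 0/0 indeterminate form.
Expand each to leading order near x = 0: numerator ~ 2·x, denominator ~ 4·x.
The limit of the ratio is 1/2.

Final answer: 1/2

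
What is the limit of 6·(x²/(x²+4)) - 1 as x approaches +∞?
Evaluate the dominant behaviour as x → +∞; each term tends to a finite value or vanishes.
Limit = 5.

Final answer: 5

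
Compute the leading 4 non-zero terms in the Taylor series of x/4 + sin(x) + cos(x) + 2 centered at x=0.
-x^3/6 - x^2/2 + 5·x/4 + 3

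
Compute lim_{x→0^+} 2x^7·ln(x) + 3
The product is a 0·∞ indeterminate form at x → 0⁺.
Rewrite the product as 2·ln(x) / x^(-7) and apply L'Hôpital, or use the standard hierarchy x^(-7) ≫ |ln x| as x → 0⁺.
The indeterminate product → 0, so the limit = 3.

Final answer: 3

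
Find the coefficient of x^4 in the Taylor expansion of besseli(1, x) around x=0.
Expand to order 4: besseli(1, x) = x^3/16 + x/2 + O(x^5).
The coefficient of x^4 is 0.

Final answer: 0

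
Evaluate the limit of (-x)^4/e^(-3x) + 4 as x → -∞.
The quotient is an ∞/∞ indeterminate form as x → -∞.
Compare growth rates of the dominant terms (exponentials ≫ polynomials ≫ logarithms), or apply L'Hôpital's rule; the quotient → 0.
Adding the constant: 0 + 4 = 4. Limit = 4.

Final answer: 4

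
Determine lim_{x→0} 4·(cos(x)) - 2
Direct substitution at x = 0 gives 2.

Final answer: 2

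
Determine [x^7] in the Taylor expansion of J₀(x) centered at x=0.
Expand to order 7: J₀(x) = -x^6/2304 + x^4/64 - x^2/4 + 1 + O(x^8).
The coefficient of x^7 is 0.

Final answer: 0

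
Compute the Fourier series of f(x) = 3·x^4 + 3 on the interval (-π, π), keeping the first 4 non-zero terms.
(144 - 24·π^2)·cos(x) + (-9 + 6·π^2)·cos(2·x) + (16/9 - 8·π^2/3)·cos(3·x) + 3 + 3·π^4/5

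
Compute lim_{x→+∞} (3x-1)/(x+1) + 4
Evaluate the dominant behaviour as x → +∞; each term tends to a finite value or vanishes.
Limit = 7.

Final answer: 7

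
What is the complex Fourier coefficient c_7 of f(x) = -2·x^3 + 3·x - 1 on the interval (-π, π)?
Compute the real Fourier coefficients first: a_7 = 0, b_7 = 318/343 - 4·π^2/7.
Then c_7 = (a_7 − i·b_7)/2 = -159·i/343 + 2·i·π^2/7.

Final answer: -159·i/343 + 2·i·π^2/7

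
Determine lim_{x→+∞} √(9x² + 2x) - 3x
As x → +∞: multiply by the conjugate to get (2x)/(√(9x²+2x)+3x); the denominator ~ 6x, so the limit is 2/6 = 1/3.
Limit = 1/3.

Final answer: 1/3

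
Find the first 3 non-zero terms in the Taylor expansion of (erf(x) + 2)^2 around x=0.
4·x^2/π + 8·x/√(π) + 4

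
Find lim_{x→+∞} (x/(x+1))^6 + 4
As x → +∞: x/(x+1) = 1/(1 + 1/x) → 1, and the 6th power of a limit-1 base also → 1; with the additive constant, 1 + 4 = 5.
Limit = 5.

Final answer: 5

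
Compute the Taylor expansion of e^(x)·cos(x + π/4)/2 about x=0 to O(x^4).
-√(2)·x^3/6 - √(2)·x^2/4 + √(2)/4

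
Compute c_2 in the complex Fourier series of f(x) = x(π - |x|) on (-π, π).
Compute the real Fourier coefficients first: a_2 = 0, b_2 = 0.
Then c_2 = (a_2 − i·b_2)/2 = 0.

Final answer: 0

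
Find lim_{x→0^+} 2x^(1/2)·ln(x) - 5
The product is a 0·∞ indeterminate form at x → 0⁺.
Rewrite the product as 2·ln(x) / x^(-1/2) and apply L'Hôpital, or use the standard hierarchy x^(-1/2) ≫ |ln x| as x → 0⁺.
The indeterminate product → 0, so the limit = -5.

Final answer: -5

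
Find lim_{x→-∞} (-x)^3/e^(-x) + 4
The quotient is an ∞/∞ indeterminate form as x → -∞.
Compare growth rates of the dominant terms (exponentials ≫ polynomials ≫ logarithms), or apply L'Hôpital's rule; the quotient → 0.
Adding the constant: 0 + 4 = 4. Limit = 4.

Final answer: 4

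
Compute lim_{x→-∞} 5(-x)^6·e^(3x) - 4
The product is a 0·∞ indeterminate form at x → -∞.
Rewrite the product as 5(-x)^6 / e^(-3x) (an ∞/∞ form) and apply L'Hôpital, or use the standard hierarchy e^(3|x|) ≫ |(-x)^6| as x → -∞.
The indeterminate product → 0, so the limit = -4.

Final answer: -4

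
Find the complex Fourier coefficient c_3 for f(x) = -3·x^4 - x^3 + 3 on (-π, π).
Compute the real Fourier coefficients first: a_3 = -16/9 + 8·π^2/3, b_3 = 4/9 - 2·π^2/3.
Then c_3 = (a_3 − i·b_3)/2 = -8/9 + 4·π^2/3 - 2·i/9 + i·π^2/3.

Final answer: -8/9 + 4·π^2/3 - 2·i/9 + i·π^2/3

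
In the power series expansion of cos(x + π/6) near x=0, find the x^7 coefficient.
Expand to order 7: cos(x + π/6) = x^7/10080 - √(3)·x^6/1440 - x^5/240 + √(3)·x^4/48 + x^3/12 - √(3)·x^2/4 - x/2 + √(3)/2 + O(x^8).
The coefficient of x^7 is 1/10080.

Final answer: 1/10080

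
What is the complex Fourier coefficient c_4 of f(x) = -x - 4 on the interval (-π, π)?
Compute the real Fourier coefficients first: a_4 = 0, b_4 = 1/2.
Then c_4 = (a_4 − i·b_4)/2 = -i/4.

Final answer: -i/4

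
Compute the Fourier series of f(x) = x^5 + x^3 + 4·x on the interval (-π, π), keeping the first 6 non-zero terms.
(-38·π^2 + 2·π^4 + 236)·sin(x) + (-π^4 - 10 + 4·π^2)·sin(2·x) + (-22·π^2/27 + 260/81 + 2·π^4/3)·sin(3·x) + (-π^4/2 - 131/64 + π^2/8)·sin(4·x) + (2·π^2/25 + 988/625 + 2·π^4/5)·sin(5·x) + (-π^4/3 - 4·π^2/27 - 106/81)·sin(6·x)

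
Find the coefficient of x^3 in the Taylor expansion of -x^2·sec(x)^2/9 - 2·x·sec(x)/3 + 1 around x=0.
Expand to order 3: -x^2·sec(x)^2/9 - 2·x·sec(x)/3 + 1 = -x^3/3 - x^2/9 - 2·x/3 + 1 + O(x^4).
The coefficient of x^3 is -1/3.

Final answer: -1/3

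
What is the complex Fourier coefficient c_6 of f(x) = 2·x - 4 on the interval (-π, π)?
Compute the real Fourier coefficients first: a_6 = 0, b_6 = -2/3.
Then c_6 = (a_6 − i·b_6)/2 = i/3.

Final answer: i/3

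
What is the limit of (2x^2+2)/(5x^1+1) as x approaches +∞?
This is an ∞/∞ indeterminate form as x → +∞.
Divide numerator and denominator by x^2 and let the lower-order terms vanish; the numerator's degree 2 exceeds the denominator's degree 1, so the quotient diverges.
Limit = ∞.

Final answer: ∞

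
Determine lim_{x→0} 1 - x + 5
Direct substitution at x = 0 gives 6.

Final answer: 6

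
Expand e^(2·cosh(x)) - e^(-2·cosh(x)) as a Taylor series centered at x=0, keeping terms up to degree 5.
x^4·(-5·e^(-2)/12 + 7·e^(2)/12) + x^2·(e^(-2) + e^(2)) - e^(-2) + e^(2)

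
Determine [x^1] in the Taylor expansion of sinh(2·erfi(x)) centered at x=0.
Expand to order 1: sinh(2·erfi(x)) = 4·x/√(π) + O(x^2).
The coefficient of x^1 is 4/√(π).

Final answer: 4/√(π)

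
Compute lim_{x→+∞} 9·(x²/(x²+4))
Evaluate the dominant behaviour as x → +∞; each term tends to a finite value or vanishes.
Limit = 9.

Final answer: 9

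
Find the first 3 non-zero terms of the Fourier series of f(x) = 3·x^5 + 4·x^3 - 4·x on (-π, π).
(-112·π^2 + 6·π^4 + 664)·sin(x) + (-3·π^4 - 25/2 + 11·π^2)·sin(2·x) + (-16·π^2/9 - 40/27 + 2·π^4)·sin(3·x)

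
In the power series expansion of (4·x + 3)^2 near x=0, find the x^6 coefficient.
Expand to order 6: (4·x + 3)^2 = 16·x^2 + 24·x + 9 + O(x^7).
The coefficient of x^6 is 0.

Final answer: 0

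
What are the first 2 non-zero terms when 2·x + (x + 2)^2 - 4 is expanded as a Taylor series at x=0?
x^2 + 6·x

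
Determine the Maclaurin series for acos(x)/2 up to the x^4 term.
-x^3/12 - x/2 + π/4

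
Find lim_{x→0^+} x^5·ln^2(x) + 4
The product is a 0·∞ indeterminate form at x → 0⁺.
Rewrite the product as ln^2(x) / x^(-5) and apply L'Hôpital, or use the standard hierarchy x^(-5) ≫ |ln x|^2 as x → 0⁺.
The indeterminate product → 0, so the limit = 4.

Final answer: 4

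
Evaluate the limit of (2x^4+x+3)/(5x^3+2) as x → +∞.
This is an ∞/∞ indeterminate form as x → +∞.
Divide numerator and denominator by x^4 and let the lower-order terms vanish; the numerator's degree 4 exceeds the denominator's degree 3, so the quotient diverges.
Limit = ∞.

Final answer: ∞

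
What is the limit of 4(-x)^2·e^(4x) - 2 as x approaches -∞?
The product is a 0·∞ indeterminate form at x → -∞.
Rewrite the product as 4(-x)^2 / e^(-4x) (an ∞/∞ form) and apply L'Hôpital, or use the standard hierarchy e^(4|x|) ≫ |(-x)^2| as x → -∞.
The indeterminate product → 0, so the limit = -2.

Final answer: -2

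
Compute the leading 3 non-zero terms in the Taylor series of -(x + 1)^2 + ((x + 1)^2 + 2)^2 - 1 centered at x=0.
9·x^2 + 10·x + 7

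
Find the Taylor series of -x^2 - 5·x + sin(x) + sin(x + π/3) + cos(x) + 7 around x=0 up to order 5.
x^5/80 + x^4·(√(3)/48 + 1/24) - x^3/4 + x^2·(-3/2 - √(3)/4) - 7·x/2 + √(3)/2 + 8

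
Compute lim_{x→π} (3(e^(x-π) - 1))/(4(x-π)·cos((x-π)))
Both numerator and denominator → 0 as x → π; this is a 0/0 indeterminate form.
Expand each to leading order near x = π: numerator ~ 3·(x - π), denominator ~ 4·(x - π).
The limit of the ratio is 3/4.

Final answer: 3/4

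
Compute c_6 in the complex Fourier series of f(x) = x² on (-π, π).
Compute the real Fourier coefficients first: a_6 = 1/9, b_6 = 0.
Then c_6 = (a_6 − i·b_6)/2 = 1/18.

Final answer: 1/18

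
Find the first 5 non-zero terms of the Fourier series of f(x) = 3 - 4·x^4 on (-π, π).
(-192 + 32·π^2)·cos(x) + (12 - 8·π^2)·cos(2·x) + (-64/27 + 32·π^2/9)·cos(3·x) + (3/4 - 2·π^2)·cos(4·x) - 4·π^4/5 + 3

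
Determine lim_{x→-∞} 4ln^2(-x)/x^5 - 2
The quotient is an ∞/∞ indeterminate form as x → -∞.
Compare growth rates of the dominant terms (exponentials ≫ polynomials ≫ logarithms), or apply L'Hôpital's rule; the quotient → 0.
Adding the constant: 0 - 2 = -2. Limit = -2.

Final answer: -2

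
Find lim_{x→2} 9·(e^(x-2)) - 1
Direct substitution at x = 2 gives 8.

Final answer: 8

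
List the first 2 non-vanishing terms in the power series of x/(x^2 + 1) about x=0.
-x^3 + x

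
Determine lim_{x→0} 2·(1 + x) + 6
Direct substitution at x = 0 gives 8.

Final answer: 8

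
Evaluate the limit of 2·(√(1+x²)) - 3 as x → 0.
Direct substitution at x = 0 gives -1.

Final answer: -1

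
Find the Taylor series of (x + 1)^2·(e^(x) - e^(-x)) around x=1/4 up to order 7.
(-25 + 25·e^(1/2))·e^(-1/4)/16 + (-15 + 65·e^(1/2))·e^(-1/4)·(x - 1/4)/16 + (23 + 137·e^(1/2))·e^(-1/4)·(x - 1/4)^2/32 + (1 + 241·e^(1/2))·e^(-1/4)·(x - 1/4)^3/96 + (-57 + 377·e^(1/2))·e^(-1/4)·(x - 1/4)^4/384 + (29 + 109·e^(1/2))·e^(-1/4)·(x - 1/4)^5/384 + (-53 + 149·e^(1/2))·e^(-1/4)·(x - 1/4)^6/2304 + (417 + 977·e^(1/2))·e^(-1/4)·(x - 1/4)^7/80640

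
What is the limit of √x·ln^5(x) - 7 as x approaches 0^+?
The product is a 0·∞ indeterminate form at x → 0⁺.
Rewrite the product as ln^5(x) / x^(-1/2) and apply L'Hôpital, or use the standard hierarchy x^(-1/2) ≫ |ln x|^5 as x → 0⁺.
The indeterminate product → 0, so the limit = -7.

Final answer: -7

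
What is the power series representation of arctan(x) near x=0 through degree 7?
-x^7/7 + x^5/5 - x^3/3 + x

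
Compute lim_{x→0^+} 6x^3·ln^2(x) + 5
The product is a 0·∞ indeterminate form at x → 0⁺.
Rewrite the product as 6·ln^2(x) / x^(-3) and apply L'Hôpital, or use the standard hierarchy x^(-3) ≫ |ln x|^2 as x → 0⁺.
The indeterminate product → 0, so the limit = 5.

Final answer: 5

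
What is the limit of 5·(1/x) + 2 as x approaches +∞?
Evaluate the dominant behaviour as x → +∞; each term tends to a finite value or vanishes.
Limit = 2.

Final answer: 2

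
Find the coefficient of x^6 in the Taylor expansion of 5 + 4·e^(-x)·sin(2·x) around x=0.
Expand to order 6: 5 + 4·e^(-x)·sin(2·x) = -11·x^6/45 - 19·x^5/15 + 4·x^4 - 4·x^3/3 - 8·x^2 + 8·x + 5 + O(x^7).
The coefficient of x^6 is -11/45.

Final answer: -11/45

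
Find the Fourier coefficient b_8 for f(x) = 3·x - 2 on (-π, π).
b_8 = (1/π) ∫_{-π}^{π} f(x)·sin(8x) dx.
Evaluate the integral (use parity and integration by parts as needed): b_8 = -3/4.

Final answer: -3/4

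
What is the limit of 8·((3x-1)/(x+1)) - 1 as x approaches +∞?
Evaluate the dominant behaviour as x → +∞; each term tends to a finite value or vanishes.
Limit = 23.

Final answer: 23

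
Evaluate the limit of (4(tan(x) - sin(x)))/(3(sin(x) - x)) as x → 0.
Both numerator and denominator → 0 as x → 0; this is a 0/0 indeterminate form.
Expand each to leading order near x = 0: numerator ~ 2·x^3, denominator ~ -x^3/2.
The limit of the ratio is -4.

Final answer: -4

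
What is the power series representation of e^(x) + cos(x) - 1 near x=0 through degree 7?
x^7/5040 + x^5/120 + x^4/12 + x^3/6 + x + 1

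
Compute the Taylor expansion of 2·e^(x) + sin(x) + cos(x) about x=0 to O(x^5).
x^4/8 + x^3/6 + x^2/2 + 3·x + 3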